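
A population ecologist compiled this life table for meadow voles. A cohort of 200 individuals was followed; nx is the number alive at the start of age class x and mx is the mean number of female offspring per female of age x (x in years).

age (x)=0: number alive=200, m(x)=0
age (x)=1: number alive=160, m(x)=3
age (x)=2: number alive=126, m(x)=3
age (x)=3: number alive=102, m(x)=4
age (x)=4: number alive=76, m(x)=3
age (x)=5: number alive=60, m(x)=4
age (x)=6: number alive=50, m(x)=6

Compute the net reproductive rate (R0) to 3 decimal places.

lx = nx/n0 = nx/200: 1, 0.8, 0.63, 0.51, 0.38, 0.3, 0.25
lx·mx by age: 0, 2.4, 1.89, 2.04, 1.14, 1.2, 1.5
R0 = Σ lx·mx = 10.17 → 10.170

10.170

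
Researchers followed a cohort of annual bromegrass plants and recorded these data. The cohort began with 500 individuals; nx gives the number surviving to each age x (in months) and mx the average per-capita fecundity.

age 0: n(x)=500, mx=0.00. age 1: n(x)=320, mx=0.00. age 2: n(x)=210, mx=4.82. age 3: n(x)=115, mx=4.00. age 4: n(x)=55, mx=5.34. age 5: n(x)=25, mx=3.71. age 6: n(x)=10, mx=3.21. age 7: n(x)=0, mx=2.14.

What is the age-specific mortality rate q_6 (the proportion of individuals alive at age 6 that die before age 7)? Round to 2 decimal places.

1.00

lx = nx/n0 = nx/500: 1, 0.64, 0.42, 0.23, 0.11, 0.05, 0.02, 0
q_6 = (l_6 − l_7) / l_6 = (0.02 − 0) / 0.02
     = 0.02 / 0.02 = 1 → 1.00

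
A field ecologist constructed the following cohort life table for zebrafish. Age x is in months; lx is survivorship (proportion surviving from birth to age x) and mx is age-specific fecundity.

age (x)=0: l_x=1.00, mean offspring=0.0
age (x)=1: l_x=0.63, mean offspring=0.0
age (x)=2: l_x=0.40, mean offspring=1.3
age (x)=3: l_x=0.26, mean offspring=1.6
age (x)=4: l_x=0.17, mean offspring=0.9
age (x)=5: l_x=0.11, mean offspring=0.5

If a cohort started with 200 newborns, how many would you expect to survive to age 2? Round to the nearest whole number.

Expected survivors = N0 · l_2 = 200 × 0.40 = 80 → 80

80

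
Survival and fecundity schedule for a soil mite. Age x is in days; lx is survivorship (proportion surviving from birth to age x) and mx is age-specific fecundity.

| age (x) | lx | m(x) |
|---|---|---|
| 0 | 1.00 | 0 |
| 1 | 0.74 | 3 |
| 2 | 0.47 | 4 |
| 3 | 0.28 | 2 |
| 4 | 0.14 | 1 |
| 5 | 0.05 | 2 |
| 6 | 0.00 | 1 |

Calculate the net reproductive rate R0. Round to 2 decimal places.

4.90

lx·mx by age: 0, 2.22, 1.88, 0.56, 0.14, 0.1, 0
R0 = Σ lx·mx = 4.9 → 4.90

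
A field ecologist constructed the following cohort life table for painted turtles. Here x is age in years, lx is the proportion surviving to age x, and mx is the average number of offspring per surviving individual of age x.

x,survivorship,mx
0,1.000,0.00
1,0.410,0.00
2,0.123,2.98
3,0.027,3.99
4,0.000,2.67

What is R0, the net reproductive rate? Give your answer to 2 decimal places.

lx·mx by age: 0, 0, 0.36654, 0.10773, 0
R0 = Σ lx·mx = 0.47427 → 0.47

0.47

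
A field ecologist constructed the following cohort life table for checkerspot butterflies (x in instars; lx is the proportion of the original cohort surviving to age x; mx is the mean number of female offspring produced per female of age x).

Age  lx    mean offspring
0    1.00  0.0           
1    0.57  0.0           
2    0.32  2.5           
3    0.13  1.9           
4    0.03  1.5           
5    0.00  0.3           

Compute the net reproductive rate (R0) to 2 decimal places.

1.09

lx·mx by age: 0, 0, 0.8, 0.247, 0.045, 0
R0 = Σ lx·mx = 1.092 → 1.09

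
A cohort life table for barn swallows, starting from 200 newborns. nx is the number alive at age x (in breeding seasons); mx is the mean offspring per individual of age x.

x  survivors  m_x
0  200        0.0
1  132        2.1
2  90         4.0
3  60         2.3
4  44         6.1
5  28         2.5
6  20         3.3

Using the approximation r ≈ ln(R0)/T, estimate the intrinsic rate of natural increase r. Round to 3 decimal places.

0.648

lx = nx/n0 = nx/200: 1, 0.66, 0.45, 0.3, 0.22, 0.14, 0.1
R0 = Σ lx·mx = 0 + 1.386 + 1.8 + 0.69 + 1.342 + 0.35 + 0.33 = 5.898
Σ x·lx·mx = 16.154; T = 16.154/5.898 = 2.73889…
r ≈ ln(R0)/T = ln(5.898)/2.73889… = 0.64793… → 0.648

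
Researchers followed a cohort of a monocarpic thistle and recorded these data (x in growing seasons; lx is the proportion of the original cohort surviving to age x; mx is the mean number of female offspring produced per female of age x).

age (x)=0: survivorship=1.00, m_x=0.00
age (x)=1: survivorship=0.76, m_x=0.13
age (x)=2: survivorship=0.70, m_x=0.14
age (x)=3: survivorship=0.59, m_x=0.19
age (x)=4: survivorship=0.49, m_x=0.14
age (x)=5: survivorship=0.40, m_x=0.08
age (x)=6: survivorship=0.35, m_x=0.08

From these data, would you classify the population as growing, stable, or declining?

R0 = Σ lx·mx = 0 + 0.0988 + 0.098 + 0.1121 + 0.0686 + 0.032 + 0.028 = 0.4375
R0 < 1, so the population is declining.

declining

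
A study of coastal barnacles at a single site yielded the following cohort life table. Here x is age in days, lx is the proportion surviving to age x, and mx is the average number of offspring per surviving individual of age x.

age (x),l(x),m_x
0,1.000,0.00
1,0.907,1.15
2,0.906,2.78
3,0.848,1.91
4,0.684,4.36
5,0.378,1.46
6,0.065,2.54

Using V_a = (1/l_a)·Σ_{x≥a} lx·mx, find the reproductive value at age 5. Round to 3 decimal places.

lx·mx for x ≥ 5: 0.55188, 0.1651 → sum = 0.71698
V_5 = 0.71698 / l_5 = 0.71698 / 0.378 = 1.896772… → 1.897

1.897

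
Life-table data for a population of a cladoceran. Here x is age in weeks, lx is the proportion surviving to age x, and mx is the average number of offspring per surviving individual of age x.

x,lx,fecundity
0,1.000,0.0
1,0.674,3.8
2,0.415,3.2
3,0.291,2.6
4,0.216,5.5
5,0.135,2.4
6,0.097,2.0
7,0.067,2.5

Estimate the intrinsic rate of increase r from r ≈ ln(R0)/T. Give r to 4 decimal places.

0.7547

R0 = Σ lx·mx = 0 + 2.5612 + 1.328 + 0.7566 + 1.188 + 0.324 + 0.194 + 0.1675 = 6.5193
Σ x·lx·mx = 16.1955; T = 16.1955/6.5193 = 2.48424…
r ≈ ln(R0)/T = ln(6.5193)/2.48424… = 0.754664… → 0.7547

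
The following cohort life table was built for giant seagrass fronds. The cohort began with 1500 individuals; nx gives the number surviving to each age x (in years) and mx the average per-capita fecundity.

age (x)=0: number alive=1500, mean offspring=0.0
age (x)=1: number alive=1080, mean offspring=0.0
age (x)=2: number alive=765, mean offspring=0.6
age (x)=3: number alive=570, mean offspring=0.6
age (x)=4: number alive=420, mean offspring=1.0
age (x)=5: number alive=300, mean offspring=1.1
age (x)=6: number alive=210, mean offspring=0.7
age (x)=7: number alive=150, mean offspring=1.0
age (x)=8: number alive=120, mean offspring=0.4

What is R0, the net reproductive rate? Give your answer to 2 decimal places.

lx = nx/n0 = nx/1500: 1, 0.72, 0.51, 0.38, 0.28, 0.2, 0.14, 0.1, 0.08
lx·mx by age: 0, 0, 0.306, 0.228, 0.28, 0.22, 0.098, 0.1, 0.032
R0 = Σ lx·mx = 1.264 → 1.26

1.26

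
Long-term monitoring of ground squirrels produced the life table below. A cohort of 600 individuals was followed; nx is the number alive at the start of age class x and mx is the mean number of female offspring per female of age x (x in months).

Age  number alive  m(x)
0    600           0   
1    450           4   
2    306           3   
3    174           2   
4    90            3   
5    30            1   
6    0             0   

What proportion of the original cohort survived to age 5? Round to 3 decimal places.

l_5 = n_5/n_0 = 30/600 = 0.05 → 0.050

0.050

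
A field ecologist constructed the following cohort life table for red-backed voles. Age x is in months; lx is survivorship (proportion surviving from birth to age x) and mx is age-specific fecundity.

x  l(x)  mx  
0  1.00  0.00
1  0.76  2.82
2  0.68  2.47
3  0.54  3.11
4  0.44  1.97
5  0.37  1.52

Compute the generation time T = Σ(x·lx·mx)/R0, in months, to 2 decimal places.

2.43

lx·mx: 0, 2.1432, 1.6796, 1.6794, 0.8668, 0.5624 → R0 = 6.9314
x·lx·mx: 0, 2.1432, 3.3592, 5.0382, 3.4672, 2.812 → Σ = 16.8198
T = 16.8198 / 6.9314 = 2.426609… → 2.43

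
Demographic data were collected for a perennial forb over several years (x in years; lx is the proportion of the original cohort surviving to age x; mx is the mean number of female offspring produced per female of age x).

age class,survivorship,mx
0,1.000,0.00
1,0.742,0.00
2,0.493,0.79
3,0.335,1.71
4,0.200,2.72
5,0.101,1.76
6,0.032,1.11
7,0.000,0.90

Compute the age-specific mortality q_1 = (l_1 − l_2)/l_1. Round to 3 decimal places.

0.336

q_1 = (l_1 − l_2) / l_1 = (0.742 − 0.493) / 0.742
     = 0.249 / 0.742 = 0.33558… → 0.336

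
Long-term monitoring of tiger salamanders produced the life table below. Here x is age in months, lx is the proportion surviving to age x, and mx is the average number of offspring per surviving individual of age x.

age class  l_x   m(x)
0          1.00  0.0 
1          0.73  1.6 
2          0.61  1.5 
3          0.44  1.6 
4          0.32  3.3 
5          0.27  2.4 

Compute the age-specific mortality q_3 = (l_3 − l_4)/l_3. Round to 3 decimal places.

q_3 = (l_3 − l_4) / l_3 = (0.44 − 0.32) / 0.44
     = 0.12 / 0.44 = 0.272727… → 0.273

0.273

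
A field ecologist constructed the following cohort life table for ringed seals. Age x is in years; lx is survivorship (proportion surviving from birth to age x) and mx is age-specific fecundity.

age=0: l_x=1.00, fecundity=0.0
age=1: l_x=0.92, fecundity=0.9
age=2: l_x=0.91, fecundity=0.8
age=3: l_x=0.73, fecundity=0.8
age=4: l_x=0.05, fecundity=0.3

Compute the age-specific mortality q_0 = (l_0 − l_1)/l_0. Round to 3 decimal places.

q_0 = (l_0 − l_1) / l_0 = (1 − 0.92) / 1
     = 0.08 / 1 = 0.08 → 0.080

0.080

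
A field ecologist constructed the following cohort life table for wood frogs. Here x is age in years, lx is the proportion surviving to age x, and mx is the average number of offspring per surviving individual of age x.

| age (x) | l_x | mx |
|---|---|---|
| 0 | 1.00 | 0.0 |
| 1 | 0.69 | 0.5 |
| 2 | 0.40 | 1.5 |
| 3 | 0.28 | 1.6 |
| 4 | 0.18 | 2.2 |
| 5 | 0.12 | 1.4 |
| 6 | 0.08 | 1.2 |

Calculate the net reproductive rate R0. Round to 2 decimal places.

lx·mx by age: 0, 0.345, 0.6, 0.448, 0.396, 0.168, 0.096
R0 = Σ lx·mx = 2.053 → 2.05

2.05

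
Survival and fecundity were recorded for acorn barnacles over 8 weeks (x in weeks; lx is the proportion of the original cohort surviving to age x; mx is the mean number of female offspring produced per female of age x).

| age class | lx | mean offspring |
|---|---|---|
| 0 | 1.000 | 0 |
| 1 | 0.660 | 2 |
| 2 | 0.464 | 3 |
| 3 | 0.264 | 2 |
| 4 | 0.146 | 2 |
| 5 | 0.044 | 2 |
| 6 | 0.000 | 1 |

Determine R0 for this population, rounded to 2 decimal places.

3.62

lx·mx by age: 0, 1.32, 1.392, 0.528, 0.292, 0.088, 0
R0 = Σ lx·mx = 3.62 → 3.62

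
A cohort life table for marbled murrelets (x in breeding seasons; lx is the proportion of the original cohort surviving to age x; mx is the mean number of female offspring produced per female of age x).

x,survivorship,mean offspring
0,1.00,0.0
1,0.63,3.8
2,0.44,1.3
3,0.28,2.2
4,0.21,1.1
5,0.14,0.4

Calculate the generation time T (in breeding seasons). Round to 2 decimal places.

lx·mx: 0, 2.394, 0.572, 0.616, 0.231, 0.056 → R0 = 3.869
x·lx·mx: 0, 2.394, 1.144, 1.848, 0.924, 0.28 → Σ = 6.59
T = 6.59 / 3.869 = 1.703283… → 1.70

1.70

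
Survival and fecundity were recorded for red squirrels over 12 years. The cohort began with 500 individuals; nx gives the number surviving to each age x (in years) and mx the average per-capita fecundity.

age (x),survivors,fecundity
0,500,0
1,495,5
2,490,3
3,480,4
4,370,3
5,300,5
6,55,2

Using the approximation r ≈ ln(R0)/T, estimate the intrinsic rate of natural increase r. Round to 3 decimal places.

1.027

lx = nx/n0 = nx/500: 1, 0.99, 0.98, 0.96, 0.74, 0.6, 0.11
R0 = Σ lx·mx = 0 + 4.95 + 2.94 + 3.84 + 2.22 + 3 + 0.22 = 17.17
Σ x·lx·mx = 47.55; T = 47.55/17.17 = 2.76937…
r ≈ ln(R0)/T = ln(17.17)/2.76937… = 1.02665… → 1.027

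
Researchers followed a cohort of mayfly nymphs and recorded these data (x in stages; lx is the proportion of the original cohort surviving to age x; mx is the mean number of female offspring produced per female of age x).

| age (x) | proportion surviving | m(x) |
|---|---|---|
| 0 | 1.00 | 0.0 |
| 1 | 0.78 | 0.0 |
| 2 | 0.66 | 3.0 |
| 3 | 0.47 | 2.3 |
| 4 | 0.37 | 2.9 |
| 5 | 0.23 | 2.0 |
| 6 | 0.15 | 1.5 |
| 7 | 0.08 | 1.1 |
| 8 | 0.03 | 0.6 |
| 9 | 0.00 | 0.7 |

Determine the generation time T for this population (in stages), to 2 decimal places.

3.23

lx·mx: 0, 0, 1.98, 1.081, 1.073, 0.46, 0.225, 0.088, 0.018, 0 → R0 = 4.925
x·lx·mx: 0, 0, 3.96, 3.243, 4.292, 2.3, 1.35, 0.616, 0.144, 0 → Σ = 15.905
T = 15.905 / 4.925 = 3.229442… → 3.23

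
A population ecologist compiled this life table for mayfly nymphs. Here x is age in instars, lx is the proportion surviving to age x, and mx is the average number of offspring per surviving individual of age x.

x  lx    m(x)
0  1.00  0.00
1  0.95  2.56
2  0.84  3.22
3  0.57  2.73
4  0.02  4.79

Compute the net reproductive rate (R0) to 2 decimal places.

lx·mx by age: 0, 2.432, 2.7048, 1.5561, 0.0958
R0 = Σ lx·mx = 6.7887 → 6.79

6.79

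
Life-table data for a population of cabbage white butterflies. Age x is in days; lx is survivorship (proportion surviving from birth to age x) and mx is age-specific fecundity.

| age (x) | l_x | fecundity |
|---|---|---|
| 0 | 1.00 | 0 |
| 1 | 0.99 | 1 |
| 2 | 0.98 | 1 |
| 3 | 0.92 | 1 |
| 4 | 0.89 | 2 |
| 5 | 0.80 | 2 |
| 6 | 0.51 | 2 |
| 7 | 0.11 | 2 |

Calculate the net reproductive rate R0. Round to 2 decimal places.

lx·mx by age: 0, 0.99, 0.98, 0.92, 1.78, 1.6, 1.02, 0.22
R0 = Σ lx·mx = 7.51 → 7.51

7.51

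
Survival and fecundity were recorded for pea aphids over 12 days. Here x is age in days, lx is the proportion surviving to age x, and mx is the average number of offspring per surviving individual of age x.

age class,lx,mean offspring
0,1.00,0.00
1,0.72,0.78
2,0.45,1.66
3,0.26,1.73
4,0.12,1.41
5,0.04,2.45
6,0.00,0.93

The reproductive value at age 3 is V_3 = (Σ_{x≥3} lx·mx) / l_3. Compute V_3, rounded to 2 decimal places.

lx·mx for x ≥ 3: 0.4498, 0.1692, 0.098, 0 → sum = 0.717
V_3 = 0.717 / l_3 = 0.717 / 0.26 = 2.757692… → 2.76

2.76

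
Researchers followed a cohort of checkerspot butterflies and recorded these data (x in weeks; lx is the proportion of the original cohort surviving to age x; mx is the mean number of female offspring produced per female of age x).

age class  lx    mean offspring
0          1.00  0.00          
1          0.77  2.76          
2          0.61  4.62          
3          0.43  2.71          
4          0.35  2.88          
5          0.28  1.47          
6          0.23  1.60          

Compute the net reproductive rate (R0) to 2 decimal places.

lx·mx by age: 0, 2.1252, 2.8182, 1.1653, 1.008, 0.4116, 0.368
R0 = Σ lx·mx = 7.8963 → 7.90

7.90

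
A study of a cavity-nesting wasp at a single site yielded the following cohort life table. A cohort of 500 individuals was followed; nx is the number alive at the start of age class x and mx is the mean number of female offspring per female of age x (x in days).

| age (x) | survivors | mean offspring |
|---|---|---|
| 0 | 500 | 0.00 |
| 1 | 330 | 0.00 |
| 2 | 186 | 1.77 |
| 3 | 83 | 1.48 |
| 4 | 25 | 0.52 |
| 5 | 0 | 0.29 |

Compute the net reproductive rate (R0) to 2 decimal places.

0.93

lx = nx/n0 = nx/500: 1, 0.66, 0.372, 0.166, 0.05, 0
lx·mx by age: 0, 0, 0.65844, 0.24568, 0.026, 0
R0 = Σ lx·mx = 0.93012 → 0.93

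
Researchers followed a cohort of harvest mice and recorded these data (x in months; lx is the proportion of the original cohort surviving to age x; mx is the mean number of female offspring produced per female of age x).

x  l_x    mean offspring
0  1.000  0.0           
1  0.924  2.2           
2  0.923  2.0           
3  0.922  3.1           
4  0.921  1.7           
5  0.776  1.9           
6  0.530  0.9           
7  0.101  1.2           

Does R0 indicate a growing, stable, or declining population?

R0 = Σ lx·mx = 0 + 2.0328 + 1.846 + 2.8582 + 1.5657 + 1.4744 + 0.477 + 0.1212 = 10.3753
R0 > 1, so the population is growing.

growing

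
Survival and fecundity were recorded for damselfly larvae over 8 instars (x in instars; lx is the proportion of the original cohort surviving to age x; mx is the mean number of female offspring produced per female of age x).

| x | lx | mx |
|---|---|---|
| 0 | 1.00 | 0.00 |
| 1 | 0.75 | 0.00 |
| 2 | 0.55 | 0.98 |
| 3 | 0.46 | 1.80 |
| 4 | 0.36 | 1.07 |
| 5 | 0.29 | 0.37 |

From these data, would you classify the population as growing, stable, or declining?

growing

R0 = Σ lx·mx = 0 + 0 + 0.539 + 0.828 + 0.3852 + 0.1073 = 1.8595
R0 > 1, so the population is growing.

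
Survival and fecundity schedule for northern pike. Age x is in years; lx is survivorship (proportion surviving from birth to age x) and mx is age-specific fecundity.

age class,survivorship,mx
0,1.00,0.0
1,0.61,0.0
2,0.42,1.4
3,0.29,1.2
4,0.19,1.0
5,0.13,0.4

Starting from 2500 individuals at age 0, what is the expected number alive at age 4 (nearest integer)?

475

Expected survivors = N0 · l_4 = 2500 × 0.19 = 475 → 475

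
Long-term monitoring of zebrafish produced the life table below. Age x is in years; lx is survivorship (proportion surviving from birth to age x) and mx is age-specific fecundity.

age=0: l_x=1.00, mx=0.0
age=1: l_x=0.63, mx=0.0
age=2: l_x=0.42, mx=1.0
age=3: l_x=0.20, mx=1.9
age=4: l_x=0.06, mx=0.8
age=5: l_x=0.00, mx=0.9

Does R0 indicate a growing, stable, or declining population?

declining

R0 = Σ lx·mx = 0 + 0 + 0.42 + 0.38 + 0.048 + 0 = 0.848
R0 < 1, so the population is declining.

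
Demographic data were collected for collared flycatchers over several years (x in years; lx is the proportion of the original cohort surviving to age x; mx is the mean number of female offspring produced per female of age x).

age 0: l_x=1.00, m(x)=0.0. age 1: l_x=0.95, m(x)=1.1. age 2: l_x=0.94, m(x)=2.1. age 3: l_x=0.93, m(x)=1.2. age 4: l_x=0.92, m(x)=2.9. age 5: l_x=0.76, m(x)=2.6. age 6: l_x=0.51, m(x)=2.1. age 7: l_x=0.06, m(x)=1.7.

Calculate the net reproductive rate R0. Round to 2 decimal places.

9.95

lx·mx by age: 0, 1.045, 1.974, 1.116, 2.668, 1.976, 1.071, 0.102
R0 = Σ lx·mx = 9.952 → 9.95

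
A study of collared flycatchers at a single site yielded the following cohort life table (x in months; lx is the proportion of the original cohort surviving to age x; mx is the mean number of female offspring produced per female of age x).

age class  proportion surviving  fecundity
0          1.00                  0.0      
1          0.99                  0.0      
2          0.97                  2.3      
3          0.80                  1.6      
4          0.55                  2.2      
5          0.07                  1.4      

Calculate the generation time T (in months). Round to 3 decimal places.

2.829

lx·mx: 0, 0, 2.231, 1.28, 1.21, 0.098 → R0 = 4.819
x·lx·mx: 0, 0, 4.462, 3.84, 4.84, 0.49 → Σ = 13.632
T = 13.632 / 4.819 = 2.828803… → 2.829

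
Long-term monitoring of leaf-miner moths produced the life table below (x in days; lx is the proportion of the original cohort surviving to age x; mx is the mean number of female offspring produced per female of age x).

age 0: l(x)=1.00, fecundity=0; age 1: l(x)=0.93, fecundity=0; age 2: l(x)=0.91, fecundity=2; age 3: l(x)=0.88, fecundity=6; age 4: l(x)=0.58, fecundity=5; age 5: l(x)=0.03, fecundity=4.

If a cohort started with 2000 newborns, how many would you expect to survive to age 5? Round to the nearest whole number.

60

Expected survivors = N0 · l_5 = 2000 × 0.03 = 60 → 60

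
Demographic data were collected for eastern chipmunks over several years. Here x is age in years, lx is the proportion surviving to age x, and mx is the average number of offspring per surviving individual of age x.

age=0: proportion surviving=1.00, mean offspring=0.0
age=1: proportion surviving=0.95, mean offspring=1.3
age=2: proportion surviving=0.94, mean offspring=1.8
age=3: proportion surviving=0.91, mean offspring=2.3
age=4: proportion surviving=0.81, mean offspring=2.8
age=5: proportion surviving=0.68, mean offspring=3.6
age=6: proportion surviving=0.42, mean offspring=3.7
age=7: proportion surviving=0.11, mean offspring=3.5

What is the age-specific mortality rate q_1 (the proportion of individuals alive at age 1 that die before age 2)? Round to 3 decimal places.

q_1 = (l_1 − l_2) / l_1 = (0.95 − 0.94) / 0.95
     = 0.01 / 0.95 = 0.010526… → 0.011

0.011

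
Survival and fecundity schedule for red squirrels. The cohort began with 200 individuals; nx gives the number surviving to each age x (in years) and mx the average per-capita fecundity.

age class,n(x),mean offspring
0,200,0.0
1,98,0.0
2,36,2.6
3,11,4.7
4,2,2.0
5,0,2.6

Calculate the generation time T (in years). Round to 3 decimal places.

2.400

lx = nx/n0 = nx/200: 1, 0.49, 0.18, 0.055, 0.01, 0
lx·mx: 0, 0, 0.468, 0.2585, 0.02, 0 → R0 = 0.7465
x·lx·mx: 0, 0, 0.936, 0.7755, 0.08, 0 → Σ = 1.7915
T = 1.7915 / 0.7465 = 2.399866… → 2.400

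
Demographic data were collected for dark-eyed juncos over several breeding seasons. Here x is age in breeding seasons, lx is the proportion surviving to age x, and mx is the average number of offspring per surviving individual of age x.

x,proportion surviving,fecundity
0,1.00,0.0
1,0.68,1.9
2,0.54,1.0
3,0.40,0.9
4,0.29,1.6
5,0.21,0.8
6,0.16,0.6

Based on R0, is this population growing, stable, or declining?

R0 = Σ lx·mx = 0 + 1.292 + 0.54 + 0.36 + 0.464 + 0.168 + 0.096 = 2.92
R0 > 1, so the population is growing.

growing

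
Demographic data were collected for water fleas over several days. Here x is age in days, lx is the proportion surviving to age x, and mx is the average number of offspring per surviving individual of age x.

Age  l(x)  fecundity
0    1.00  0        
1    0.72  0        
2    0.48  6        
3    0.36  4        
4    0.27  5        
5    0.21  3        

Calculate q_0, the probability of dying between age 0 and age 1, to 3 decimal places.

0.280

q_0 = (l_0 − l_1) / l_0 = (1 − 0.72) / 1
     = 0.28 / 1 = 0.28 → 0.280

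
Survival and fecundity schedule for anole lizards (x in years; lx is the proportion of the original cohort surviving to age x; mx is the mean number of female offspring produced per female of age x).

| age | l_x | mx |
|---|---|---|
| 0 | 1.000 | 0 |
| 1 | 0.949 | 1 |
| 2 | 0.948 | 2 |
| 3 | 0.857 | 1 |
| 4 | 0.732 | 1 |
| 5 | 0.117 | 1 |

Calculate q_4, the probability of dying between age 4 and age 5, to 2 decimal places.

q_4 = (l_4 − l_5) / l_4 = (0.732 − 0.117) / 0.732
     = 0.615 / 0.732 = 0.840164… → 0.84

0.84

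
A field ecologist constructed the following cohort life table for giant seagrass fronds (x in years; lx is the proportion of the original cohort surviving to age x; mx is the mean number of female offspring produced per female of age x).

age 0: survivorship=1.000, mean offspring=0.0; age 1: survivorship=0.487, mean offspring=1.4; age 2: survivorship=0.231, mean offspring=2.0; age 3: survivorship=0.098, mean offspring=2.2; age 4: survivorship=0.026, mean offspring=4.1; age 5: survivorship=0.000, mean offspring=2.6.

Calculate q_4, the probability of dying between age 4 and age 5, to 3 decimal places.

1.000

q_4 = (l_4 − l_5) / l_4 = (0.026 − 0) / 0.026
     = 0.026 / 0.026 = 1 → 1.000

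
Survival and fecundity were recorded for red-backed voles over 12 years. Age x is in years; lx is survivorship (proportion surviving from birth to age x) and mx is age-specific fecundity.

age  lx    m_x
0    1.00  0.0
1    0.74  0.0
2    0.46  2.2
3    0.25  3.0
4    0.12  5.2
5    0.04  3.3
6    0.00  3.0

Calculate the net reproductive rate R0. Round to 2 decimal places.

2.52

lx·mx by age: 0, 0, 1.012, 0.75, 0.624, 0.132, 0
R0 = Σ lx·mx = 2.518 → 2.52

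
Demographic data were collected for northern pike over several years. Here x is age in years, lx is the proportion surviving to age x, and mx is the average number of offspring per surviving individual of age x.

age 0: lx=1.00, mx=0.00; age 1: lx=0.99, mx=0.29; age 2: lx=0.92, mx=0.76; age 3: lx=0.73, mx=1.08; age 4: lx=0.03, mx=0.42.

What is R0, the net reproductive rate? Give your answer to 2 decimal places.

lx·mx by age: 0, 0.2871, 0.6992, 0.7884, 0.0126
R0 = Σ lx·mx = 1.7873 → 1.79

1.79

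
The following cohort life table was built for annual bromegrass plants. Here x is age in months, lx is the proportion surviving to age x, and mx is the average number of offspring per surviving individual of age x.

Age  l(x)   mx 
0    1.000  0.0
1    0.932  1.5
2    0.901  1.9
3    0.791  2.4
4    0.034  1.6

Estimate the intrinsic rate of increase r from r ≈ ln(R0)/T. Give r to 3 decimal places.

R0 = Σ lx·mx = 0 + 1.398 + 1.7119 + 1.8984 + 0.0544 = 5.0627
Σ x·lx·mx = 10.7346; T = 10.7346/5.0627 = 2.12033…
r ≈ ln(R0)/T = ln(5.0627)/2.12033… = 0.76493… → 0.765

0.765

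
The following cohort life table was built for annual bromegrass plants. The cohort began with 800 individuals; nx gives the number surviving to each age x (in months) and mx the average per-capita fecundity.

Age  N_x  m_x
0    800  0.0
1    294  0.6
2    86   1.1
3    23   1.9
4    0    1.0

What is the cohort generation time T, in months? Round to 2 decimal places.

1.58

lx = nx/n0 = nx/800: 1, 0.3675, 0.1075, 0.02875, 0
lx·mx: 0, 0.2205, 0.11825, 0.054625, 0 → R0 = 0.393375
x·lx·mx: 0, 0.2205, 0.2365, 0.163875, 0 → Σ = 0.620875
T = 0.620875 / 0.393375 = 1.578329… → 1.58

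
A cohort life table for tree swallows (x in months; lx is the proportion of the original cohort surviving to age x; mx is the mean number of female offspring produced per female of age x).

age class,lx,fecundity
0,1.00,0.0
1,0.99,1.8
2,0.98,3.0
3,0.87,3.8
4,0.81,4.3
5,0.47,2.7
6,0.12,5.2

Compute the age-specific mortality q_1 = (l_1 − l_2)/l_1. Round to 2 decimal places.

q_1 = (l_1 − l_2) / l_1 = (0.99 − 0.98) / 0.99
     = 0.01 / 0.99 = 0.010101… → 0.01

0.01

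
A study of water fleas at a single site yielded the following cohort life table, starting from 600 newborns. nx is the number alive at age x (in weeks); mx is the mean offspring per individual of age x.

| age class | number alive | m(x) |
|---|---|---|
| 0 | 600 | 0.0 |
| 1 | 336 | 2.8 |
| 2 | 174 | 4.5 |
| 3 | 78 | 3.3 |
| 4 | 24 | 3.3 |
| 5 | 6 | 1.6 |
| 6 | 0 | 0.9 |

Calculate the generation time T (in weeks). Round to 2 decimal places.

1.76

lx = nx/n0 = nx/600: 1, 0.56, 0.29, 0.13, 0.04, 0.01, 0
lx·mx: 0, 1.568, 1.305, 0.429, 0.132, 0.016, 0 → R0 = 3.45
x·lx·mx: 0, 1.568, 2.61, 1.287, 0.528, 0.08, 0 → Σ = 6.073
T = 6.073 / 3.45 = 1.76029… → 1.76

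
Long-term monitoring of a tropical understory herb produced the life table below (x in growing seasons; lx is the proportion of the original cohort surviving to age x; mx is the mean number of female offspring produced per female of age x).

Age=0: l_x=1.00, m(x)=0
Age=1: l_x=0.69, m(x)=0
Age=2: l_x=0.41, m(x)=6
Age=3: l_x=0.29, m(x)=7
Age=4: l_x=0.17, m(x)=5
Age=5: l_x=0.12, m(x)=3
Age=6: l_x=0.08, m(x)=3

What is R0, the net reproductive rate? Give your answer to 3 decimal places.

lx·mx by age: 0, 0, 2.46, 2.03, 0.85, 0.36, 0.24
R0 = Σ lx·mx = 5.94 → 5.940

5.940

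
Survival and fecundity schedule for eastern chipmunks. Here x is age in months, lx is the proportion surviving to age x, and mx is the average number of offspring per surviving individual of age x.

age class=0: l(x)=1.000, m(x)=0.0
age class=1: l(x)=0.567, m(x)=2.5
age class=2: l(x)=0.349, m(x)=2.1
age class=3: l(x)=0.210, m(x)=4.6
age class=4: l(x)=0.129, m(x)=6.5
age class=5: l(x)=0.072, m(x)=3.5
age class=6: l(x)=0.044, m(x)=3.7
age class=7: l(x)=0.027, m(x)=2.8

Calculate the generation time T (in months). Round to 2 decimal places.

2.68

lx·mx: 0, 1.4175, 0.7329, 0.966, 0.8385, 0.252, 0.1628, 0.0756 → R0 = 4.4453
x·lx·mx: 0, 1.4175, 1.4658, 2.898, 3.354, 1.26, 0.9768, 0.5292 → Σ = 11.9013
T = 11.9013 / 4.4453 = 2.677277… → 2.68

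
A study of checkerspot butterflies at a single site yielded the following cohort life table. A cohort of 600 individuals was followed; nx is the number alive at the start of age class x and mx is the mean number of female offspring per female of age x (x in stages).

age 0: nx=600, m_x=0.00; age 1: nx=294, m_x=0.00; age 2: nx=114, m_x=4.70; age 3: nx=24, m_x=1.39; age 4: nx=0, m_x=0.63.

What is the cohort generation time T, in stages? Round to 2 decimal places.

2.06

lx = nx/n0 = nx/600: 1, 0.49, 0.19, 0.04, 0
lx·mx: 0, 0, 0.893, 0.0556, 0 → R0 = 0.9486
x·lx·mx: 0, 0, 1.786, 0.1668, 0 → Σ = 1.9528
T = 1.9528 / 0.9486 = 2.058613… → 2.06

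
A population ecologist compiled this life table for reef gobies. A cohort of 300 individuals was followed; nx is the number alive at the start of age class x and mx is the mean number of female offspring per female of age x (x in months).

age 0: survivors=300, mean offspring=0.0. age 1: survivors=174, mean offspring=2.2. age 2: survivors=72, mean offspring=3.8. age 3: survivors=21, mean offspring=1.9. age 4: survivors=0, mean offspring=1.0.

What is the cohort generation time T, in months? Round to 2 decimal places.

1.51

lx = nx/n0 = nx/300: 1, 0.58, 0.24, 0.07, 0
lx·mx: 0, 1.276, 0.912, 0.133, 0 → R0 = 2.321
x·lx·mx: 0, 1.276, 1.824, 0.399, 0 → Σ = 3.499
T = 3.499 / 2.321 = 1.50754… → 1.51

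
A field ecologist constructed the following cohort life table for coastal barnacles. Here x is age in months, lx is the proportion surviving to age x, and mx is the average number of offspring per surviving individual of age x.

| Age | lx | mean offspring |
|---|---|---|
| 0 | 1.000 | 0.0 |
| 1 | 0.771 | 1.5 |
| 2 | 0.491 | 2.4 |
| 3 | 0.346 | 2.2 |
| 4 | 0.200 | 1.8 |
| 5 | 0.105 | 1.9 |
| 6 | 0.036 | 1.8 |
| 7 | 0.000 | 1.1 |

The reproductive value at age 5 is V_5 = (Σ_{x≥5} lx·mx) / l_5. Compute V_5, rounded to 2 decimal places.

2.52

lx·mx for x ≥ 5: 0.1995, 0.0648, 0 → sum = 0.2643
V_5 = 0.2643 / l_5 = 0.2643 / 0.105 = 2.517143… → 2.52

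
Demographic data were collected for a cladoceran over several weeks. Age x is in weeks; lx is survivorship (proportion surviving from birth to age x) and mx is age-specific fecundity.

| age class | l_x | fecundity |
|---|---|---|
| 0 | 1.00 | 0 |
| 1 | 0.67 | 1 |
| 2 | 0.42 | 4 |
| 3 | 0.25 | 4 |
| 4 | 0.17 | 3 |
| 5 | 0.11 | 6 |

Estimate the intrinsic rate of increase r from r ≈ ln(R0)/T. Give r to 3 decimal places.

R0 = Σ lx·mx = 0 + 0.67 + 1.68 + 1 + 0.51 + 0.66 = 4.52
Σ x·lx·mx = 12.37; T = 12.37/4.52 = 2.73673…
r ≈ ln(R0)/T = ln(4.52)/2.73673… = 0.55121… → 0.551

0.551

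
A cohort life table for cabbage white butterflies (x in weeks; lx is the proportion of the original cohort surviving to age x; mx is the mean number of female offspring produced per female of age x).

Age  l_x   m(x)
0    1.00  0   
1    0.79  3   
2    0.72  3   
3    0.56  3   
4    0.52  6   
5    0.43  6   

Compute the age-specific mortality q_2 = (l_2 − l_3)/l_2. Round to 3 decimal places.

0.222

q_2 = (l_2 − l_3) / l_2 = (0.72 − 0.56) / 0.72
     = 0.16 / 0.72 = 0.222222… → 0.222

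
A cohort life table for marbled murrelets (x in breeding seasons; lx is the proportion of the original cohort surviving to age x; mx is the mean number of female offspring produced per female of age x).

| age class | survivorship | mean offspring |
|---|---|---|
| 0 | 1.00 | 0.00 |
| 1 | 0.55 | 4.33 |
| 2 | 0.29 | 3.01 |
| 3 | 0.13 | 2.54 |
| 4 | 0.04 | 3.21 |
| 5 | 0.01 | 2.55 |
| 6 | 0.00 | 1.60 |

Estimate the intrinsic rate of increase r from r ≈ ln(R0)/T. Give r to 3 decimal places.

0.856

R0 = Σ lx·mx = 0 + 2.3815 + 0.8729 + 0.3302 + 0.1284 + 0.0255 + 0 = 3.7385
Σ x·lx·mx = 5.759; T = 5.759/3.7385 = 1.54046…
r ≈ ln(R0)/T = ln(3.7385)/1.54046… = 0.85603… → 0.856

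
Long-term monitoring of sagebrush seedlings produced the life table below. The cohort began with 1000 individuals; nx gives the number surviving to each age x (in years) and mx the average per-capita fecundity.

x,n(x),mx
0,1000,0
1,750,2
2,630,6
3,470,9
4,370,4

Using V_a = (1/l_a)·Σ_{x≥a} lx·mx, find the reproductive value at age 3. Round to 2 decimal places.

lx = nx/n0 = nx/1000: 1, 0.75, 0.63, 0.47, 0.37
lx·mx for x ≥ 3: 4.23, 1.48 → sum = 5.71
V_3 = 5.71 / l_3 = 5.71 / 0.47 = 12.148936… → 12.15

12.15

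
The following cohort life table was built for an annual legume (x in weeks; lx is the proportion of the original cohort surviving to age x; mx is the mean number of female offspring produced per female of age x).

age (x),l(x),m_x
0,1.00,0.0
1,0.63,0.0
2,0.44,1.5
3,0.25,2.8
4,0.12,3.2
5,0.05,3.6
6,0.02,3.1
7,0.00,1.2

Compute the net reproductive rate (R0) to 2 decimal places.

lx·mx by age: 0, 0, 0.66, 0.7, 0.384, 0.18, 0.062, 0
R0 = Σ lx·mx = 1.986 → 1.99

1.99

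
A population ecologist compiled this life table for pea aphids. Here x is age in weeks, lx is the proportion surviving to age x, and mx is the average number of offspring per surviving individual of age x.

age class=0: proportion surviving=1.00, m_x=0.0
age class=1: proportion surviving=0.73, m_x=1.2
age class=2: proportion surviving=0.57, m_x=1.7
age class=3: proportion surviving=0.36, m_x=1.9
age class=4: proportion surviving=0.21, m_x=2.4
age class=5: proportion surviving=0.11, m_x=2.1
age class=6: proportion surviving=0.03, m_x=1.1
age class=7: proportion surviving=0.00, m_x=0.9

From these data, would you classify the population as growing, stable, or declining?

R0 = Σ lx·mx = 0 + 0.876 + 0.969 + 0.684 + 0.504 + 0.231 + 0.033 + 0 = 3.297
R0 > 1, so the population is growing.

growing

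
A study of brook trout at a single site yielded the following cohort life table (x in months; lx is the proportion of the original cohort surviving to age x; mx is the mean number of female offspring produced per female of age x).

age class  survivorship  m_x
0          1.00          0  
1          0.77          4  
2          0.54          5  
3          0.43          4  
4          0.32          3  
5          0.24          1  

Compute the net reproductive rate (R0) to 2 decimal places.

8.70

lx·mx by age: 0, 3.08, 2.7, 1.72, 0.96, 0.24
R0 = Σ lx·mx = 8.7 → 8.70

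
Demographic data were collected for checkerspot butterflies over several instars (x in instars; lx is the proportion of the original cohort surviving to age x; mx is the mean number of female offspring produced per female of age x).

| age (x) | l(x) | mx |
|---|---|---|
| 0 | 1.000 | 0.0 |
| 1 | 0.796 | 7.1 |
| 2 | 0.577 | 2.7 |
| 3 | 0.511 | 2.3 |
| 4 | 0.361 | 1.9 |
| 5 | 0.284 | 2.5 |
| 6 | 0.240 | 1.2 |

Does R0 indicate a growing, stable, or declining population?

R0 = Σ lx·mx = 0 + 5.6516 + 1.5579 + 1.1753 + 0.6859 + 0.71 + 0.288 = 10.0687
R0 > 1, so the population is growing.

growing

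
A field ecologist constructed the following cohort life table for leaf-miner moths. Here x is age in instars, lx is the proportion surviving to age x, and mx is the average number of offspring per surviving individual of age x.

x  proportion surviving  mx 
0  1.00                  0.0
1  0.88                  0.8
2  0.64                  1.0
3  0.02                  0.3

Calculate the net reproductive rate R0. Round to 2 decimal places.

1.35

lx·mx by age: 0, 0.704, 0.64, 0.006
R0 = Σ lx·mx = 1.35 → 1.35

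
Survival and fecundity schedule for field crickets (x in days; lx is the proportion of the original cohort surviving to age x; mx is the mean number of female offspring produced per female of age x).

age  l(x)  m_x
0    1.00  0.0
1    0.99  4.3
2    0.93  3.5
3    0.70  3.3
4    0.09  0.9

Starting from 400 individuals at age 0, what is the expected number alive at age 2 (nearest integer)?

Expected survivors = N0 · l_2 = 400 × 0.93 = 372 → 372

372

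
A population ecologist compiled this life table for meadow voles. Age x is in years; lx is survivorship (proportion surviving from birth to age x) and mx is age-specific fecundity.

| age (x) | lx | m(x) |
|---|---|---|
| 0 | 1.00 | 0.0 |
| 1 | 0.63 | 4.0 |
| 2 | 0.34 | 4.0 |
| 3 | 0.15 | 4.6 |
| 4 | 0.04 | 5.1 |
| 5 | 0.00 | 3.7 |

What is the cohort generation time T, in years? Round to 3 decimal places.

1.702

lx·mx: 0, 2.52, 1.36, 0.69, 0.204, 0 → R0 = 4.774
x·lx·mx: 0, 2.52, 2.72, 2.07, 0.816, 0 → Σ = 8.126
T = 8.126 / 4.774 = 1.702137… → 1.702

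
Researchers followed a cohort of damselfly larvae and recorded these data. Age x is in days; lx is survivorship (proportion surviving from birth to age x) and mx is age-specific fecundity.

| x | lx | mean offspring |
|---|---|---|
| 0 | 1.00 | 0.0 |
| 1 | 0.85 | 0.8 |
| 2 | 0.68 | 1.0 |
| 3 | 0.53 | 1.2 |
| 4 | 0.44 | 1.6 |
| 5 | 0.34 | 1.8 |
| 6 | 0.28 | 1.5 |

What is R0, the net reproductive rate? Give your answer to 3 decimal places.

lx·mx by age: 0, 0.68, 0.68, 0.636, 0.704, 0.612, 0.42
R0 = Σ lx·mx = 3.732 → 3.732

3.732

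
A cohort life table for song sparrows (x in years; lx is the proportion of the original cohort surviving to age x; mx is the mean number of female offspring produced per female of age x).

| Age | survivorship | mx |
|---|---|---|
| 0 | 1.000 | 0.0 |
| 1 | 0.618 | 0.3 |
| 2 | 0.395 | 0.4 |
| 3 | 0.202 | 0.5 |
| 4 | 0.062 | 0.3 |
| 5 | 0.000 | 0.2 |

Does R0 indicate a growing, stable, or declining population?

declining

R0 = Σ lx·mx = 0 + 0.1854 + 0.158 + 0.101 + 0.0186 + 0 = 0.463
R0 < 1, so the population is declining.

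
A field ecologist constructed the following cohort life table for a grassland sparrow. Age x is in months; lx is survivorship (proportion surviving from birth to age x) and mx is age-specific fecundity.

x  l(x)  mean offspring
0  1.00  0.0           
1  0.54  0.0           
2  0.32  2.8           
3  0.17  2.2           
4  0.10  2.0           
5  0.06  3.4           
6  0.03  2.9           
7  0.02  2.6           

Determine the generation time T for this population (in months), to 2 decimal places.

lx·mx: 0, 0, 0.896, 0.374, 0.2, 0.204, 0.087, 0.052 → R0 = 1.813
x·lx·mx: 0, 0, 1.792, 1.122, 0.8, 1.02, 0.522, 0.364 → Σ = 5.62
T = 5.62 / 1.813 = 3.099835… → 3.10

3.10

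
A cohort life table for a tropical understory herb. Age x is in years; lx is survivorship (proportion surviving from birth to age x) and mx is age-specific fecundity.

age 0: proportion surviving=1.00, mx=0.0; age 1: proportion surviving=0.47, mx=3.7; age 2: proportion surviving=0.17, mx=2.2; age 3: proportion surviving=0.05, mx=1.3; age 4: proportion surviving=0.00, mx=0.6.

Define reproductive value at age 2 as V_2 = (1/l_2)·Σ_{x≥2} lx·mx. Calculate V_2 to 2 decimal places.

2.58

lx·mx for x ≥ 2: 0.374, 0.065, 0 → sum = 0.439
V_2 = 0.439 / l_2 = 0.439 / 0.17 = 2.582353… → 2.58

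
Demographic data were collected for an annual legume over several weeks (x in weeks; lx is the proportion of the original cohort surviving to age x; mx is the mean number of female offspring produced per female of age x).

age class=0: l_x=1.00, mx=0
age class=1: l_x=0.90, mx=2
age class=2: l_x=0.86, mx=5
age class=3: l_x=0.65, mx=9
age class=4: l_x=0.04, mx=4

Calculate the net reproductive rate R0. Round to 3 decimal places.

12.110

lx·mx by age: 0, 1.8, 4.3, 5.85, 0.16
R0 = Σ lx·mx = 12.11 → 12.110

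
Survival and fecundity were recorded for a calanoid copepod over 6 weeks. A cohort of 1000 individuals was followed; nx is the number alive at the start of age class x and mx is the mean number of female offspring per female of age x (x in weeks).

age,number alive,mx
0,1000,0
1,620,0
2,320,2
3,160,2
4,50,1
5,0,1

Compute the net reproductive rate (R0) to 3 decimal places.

1.010

lx = nx/n0 = nx/1000: 1, 0.62, 0.32, 0.16, 0.05, 0
lx·mx by age: 0, 0, 0.64, 0.32, 0.05, 0
R0 = Σ lx·mx = 1.01 → 1.010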